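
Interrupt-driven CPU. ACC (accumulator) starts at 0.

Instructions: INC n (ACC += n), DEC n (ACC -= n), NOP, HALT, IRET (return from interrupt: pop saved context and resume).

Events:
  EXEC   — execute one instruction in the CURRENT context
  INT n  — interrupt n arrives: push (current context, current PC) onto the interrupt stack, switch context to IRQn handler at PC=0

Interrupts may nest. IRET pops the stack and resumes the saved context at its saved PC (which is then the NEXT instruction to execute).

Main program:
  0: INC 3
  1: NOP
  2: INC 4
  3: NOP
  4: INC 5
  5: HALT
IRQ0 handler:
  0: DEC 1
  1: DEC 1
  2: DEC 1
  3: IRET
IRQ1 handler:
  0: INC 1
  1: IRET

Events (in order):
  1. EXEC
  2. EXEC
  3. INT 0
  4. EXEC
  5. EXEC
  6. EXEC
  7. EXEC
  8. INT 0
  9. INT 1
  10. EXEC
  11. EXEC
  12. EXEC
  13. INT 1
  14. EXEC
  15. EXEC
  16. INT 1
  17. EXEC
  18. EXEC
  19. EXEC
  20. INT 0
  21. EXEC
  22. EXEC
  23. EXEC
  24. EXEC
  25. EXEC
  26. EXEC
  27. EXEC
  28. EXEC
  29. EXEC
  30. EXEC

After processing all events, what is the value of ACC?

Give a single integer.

Event 1 (EXEC): [MAIN] PC=0: INC 3 -> ACC=3
Event 2 (EXEC): [MAIN] PC=1: NOP
Event 3 (INT 0): INT 0 arrives: push (MAIN, PC=2), enter IRQ0 at PC=0 (depth now 1)
Event 4 (EXEC): [IRQ0] PC=0: DEC 1 -> ACC=2
Event 5 (EXEC): [IRQ0] PC=1: DEC 1 -> ACC=1
Event 6 (EXEC): [IRQ0] PC=2: DEC 1 -> ACC=0
Event 7 (EXEC): [IRQ0] PC=3: IRET -> resume MAIN at PC=2 (depth now 0)
Event 8 (INT 0): INT 0 arrives: push (MAIN, PC=2), enter IRQ0 at PC=0 (depth now 1)
Event 9 (INT 1): INT 1 arrives: push (IRQ0, PC=0), enter IRQ1 at PC=0 (depth now 2)
Event 10 (EXEC): [IRQ1] PC=0: INC 1 -> ACC=1
Event 11 (EXEC): [IRQ1] PC=1: IRET -> resume IRQ0 at PC=0 (depth now 1)
Event 12 (EXEC): [IRQ0] PC=0: DEC 1 -> ACC=0
Event 13 (INT 1): INT 1 arrives: push (IRQ0, PC=1), enter IRQ1 at PC=0 (depth now 2)
Event 14 (EXEC): [IRQ1] PC=0: INC 1 -> ACC=1
Event 15 (EXEC): [IRQ1] PC=1: IRET -> resume IRQ0 at PC=1 (depth now 1)
Event 16 (INT 1): INT 1 arrives: push (IRQ0, PC=1), enter IRQ1 at PC=0 (depth now 2)
Event 17 (EXEC): [IRQ1] PC=0: INC 1 -> ACC=2
Event 18 (EXEC): [IRQ1] PC=1: IRET -> resume IRQ0 at PC=1 (depth now 1)
Event 19 (EXEC): [IRQ0] PC=1: DEC 1 -> ACC=1
Event 20 (INT 0): INT 0 arrives: push (IRQ0, PC=2), enter IRQ0 at PC=0 (depth now 2)
Event 21 (EXEC): [IRQ0] PC=0: DEC 1 -> ACC=0
Event 22 (EXEC): [IRQ0] PC=1: DEC 1 -> ACC=-1
Event 23 (EXEC): [IRQ0] PC=2: DEC 1 -> ACC=-2
Event 24 (EXEC): [IRQ0] PC=3: IRET -> resume IRQ0 at PC=2 (depth now 1)
Event 25 (EXEC): [IRQ0] PC=2: DEC 1 -> ACC=-3
Event 26 (EXEC): [IRQ0] PC=3: IRET -> resume MAIN at PC=2 (depth now 0)
Event 27 (EXEC): [MAIN] PC=2: INC 4 -> ACC=1
Event 28 (EXEC): [MAIN] PC=3: NOP
Event 29 (EXEC): [MAIN] PC=4: INC 5 -> ACC=6
Event 30 (EXEC): [MAIN] PC=5: HALT

Answer: 6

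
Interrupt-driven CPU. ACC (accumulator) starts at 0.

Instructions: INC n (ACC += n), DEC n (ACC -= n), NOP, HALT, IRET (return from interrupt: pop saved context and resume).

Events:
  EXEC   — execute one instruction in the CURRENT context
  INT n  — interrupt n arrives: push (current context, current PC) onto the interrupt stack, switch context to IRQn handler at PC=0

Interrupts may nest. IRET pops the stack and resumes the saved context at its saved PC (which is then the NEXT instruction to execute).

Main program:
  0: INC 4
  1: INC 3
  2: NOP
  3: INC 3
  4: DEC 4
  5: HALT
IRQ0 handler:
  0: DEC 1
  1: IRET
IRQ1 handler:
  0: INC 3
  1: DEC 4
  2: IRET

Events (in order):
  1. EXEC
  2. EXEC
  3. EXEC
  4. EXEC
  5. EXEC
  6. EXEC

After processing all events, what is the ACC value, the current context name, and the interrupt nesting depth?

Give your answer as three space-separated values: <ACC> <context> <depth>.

Answer: 6 MAIN 0

Derivation:
Event 1 (EXEC): [MAIN] PC=0: INC 4 -> ACC=4
Event 2 (EXEC): [MAIN] PC=1: INC 3 -> ACC=7
Event 3 (EXEC): [MAIN] PC=2: NOP
Event 4 (EXEC): [MAIN] PC=3: INC 3 -> ACC=10
Event 5 (EXEC): [MAIN] PC=4: DEC 4 -> ACC=6
Event 6 (EXEC): [MAIN] PC=5: HALT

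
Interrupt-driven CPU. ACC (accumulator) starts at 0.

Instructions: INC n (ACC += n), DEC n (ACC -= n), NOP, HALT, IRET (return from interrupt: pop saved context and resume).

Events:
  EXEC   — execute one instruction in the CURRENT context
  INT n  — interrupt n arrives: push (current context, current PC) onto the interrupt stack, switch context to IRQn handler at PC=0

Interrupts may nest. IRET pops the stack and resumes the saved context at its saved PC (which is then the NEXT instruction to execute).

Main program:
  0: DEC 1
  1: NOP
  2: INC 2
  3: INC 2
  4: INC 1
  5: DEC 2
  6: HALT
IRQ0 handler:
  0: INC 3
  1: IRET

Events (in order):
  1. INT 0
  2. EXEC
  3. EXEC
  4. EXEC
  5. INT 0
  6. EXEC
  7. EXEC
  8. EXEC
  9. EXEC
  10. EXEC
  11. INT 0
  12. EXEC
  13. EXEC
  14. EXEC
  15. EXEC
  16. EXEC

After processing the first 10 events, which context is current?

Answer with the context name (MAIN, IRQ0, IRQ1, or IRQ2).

Answer: MAIN

Derivation:
Event 1 (INT 0): INT 0 arrives: push (MAIN, PC=0), enter IRQ0 at PC=0 (depth now 1)
Event 2 (EXEC): [IRQ0] PC=0: INC 3 -> ACC=3
Event 3 (EXEC): [IRQ0] PC=1: IRET -> resume MAIN at PC=0 (depth now 0)
Event 4 (EXEC): [MAIN] PC=0: DEC 1 -> ACC=2
Event 5 (INT 0): INT 0 arrives: push (MAIN, PC=1), enter IRQ0 at PC=0 (depth now 1)
Event 6 (EXEC): [IRQ0] PC=0: INC 3 -> ACC=5
Event 7 (EXEC): [IRQ0] PC=1: IRET -> resume MAIN at PC=1 (depth now 0)
Event 8 (EXEC): [MAIN] PC=1: NOP
Event 9 (EXEC): [MAIN] PC=2: INC 2 -> ACC=7
Event 10 (EXEC): [MAIN] PC=3: INC 2 -> ACC=9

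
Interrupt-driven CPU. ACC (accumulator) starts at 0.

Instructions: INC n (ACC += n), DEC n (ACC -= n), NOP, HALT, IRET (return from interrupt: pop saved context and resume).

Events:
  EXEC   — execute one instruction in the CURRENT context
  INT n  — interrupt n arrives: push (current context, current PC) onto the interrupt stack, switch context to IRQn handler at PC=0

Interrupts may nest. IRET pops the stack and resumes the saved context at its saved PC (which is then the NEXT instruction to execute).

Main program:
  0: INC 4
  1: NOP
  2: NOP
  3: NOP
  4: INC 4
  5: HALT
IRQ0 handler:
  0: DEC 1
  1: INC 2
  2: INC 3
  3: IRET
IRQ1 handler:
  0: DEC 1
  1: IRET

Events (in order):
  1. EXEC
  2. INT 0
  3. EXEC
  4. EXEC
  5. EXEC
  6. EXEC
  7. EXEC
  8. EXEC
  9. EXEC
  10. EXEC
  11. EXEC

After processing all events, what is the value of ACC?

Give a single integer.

Event 1 (EXEC): [MAIN] PC=0: INC 4 -> ACC=4
Event 2 (INT 0): INT 0 arrives: push (MAIN, PC=1), enter IRQ0 at PC=0 (depth now 1)
Event 3 (EXEC): [IRQ0] PC=0: DEC 1 -> ACC=3
Event 4 (EXEC): [IRQ0] PC=1: INC 2 -> ACC=5
Event 5 (EXEC): [IRQ0] PC=2: INC 3 -> ACC=8
Event 6 (EXEC): [IRQ0] PC=3: IRET -> resume MAIN at PC=1 (depth now 0)
Event 7 (EXEC): [MAIN] PC=1: NOP
Event 8 (EXEC): [MAIN] PC=2: NOP
Event 9 (EXEC): [MAIN] PC=3: NOP
Event 10 (EXEC): [MAIN] PC=4: INC 4 -> ACC=12
Event 11 (EXEC): [MAIN] PC=5: HALT

Answer: 12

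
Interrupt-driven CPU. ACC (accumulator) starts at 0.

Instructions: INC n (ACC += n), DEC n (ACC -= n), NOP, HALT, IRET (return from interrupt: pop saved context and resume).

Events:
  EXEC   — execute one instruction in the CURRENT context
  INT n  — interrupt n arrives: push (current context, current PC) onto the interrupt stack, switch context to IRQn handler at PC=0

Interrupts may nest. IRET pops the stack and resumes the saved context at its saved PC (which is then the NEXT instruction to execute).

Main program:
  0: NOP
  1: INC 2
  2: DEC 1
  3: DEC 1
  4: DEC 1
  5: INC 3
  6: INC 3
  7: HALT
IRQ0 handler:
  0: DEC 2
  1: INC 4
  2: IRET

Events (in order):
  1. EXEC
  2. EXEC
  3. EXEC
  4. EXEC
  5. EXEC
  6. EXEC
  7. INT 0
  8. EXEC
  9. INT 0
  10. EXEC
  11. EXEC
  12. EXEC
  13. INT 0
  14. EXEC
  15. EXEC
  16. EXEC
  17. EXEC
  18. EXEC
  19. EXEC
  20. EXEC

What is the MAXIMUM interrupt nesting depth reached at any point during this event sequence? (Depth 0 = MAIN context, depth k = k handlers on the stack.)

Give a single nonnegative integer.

Event 1 (EXEC): [MAIN] PC=0: NOP [depth=0]
Event 2 (EXEC): [MAIN] PC=1: INC 2 -> ACC=2 [depth=0]
Event 3 (EXEC): [MAIN] PC=2: DEC 1 -> ACC=1 [depth=0]
Event 4 (EXEC): [MAIN] PC=3: DEC 1 -> ACC=0 [depth=0]
Event 5 (EXEC): [MAIN] PC=4: DEC 1 -> ACC=-1 [depth=0]
Event 6 (EXEC): [MAIN] PC=5: INC 3 -> ACC=2 [depth=0]
Event 7 (INT 0): INT 0 arrives: push (MAIN, PC=6), enter IRQ0 at PC=0 (depth now 1) [depth=1]
Event 8 (EXEC): [IRQ0] PC=0: DEC 2 -> ACC=0 [depth=1]
Event 9 (INT 0): INT 0 arrives: push (IRQ0, PC=1), enter IRQ0 at PC=0 (depth now 2) [depth=2]
Event 10 (EXEC): [IRQ0] PC=0: DEC 2 -> ACC=-2 [depth=2]
Event 11 (EXEC): [IRQ0] PC=1: INC 4 -> ACC=2 [depth=2]
Event 12 (EXEC): [IRQ0] PC=2: IRET -> resume IRQ0 at PC=1 (depth now 1) [depth=1]
Event 13 (INT 0): INT 0 arrives: push (IRQ0, PC=1), enter IRQ0 at PC=0 (depth now 2) [depth=2]
Event 14 (EXEC): [IRQ0] PC=0: DEC 2 -> ACC=0 [depth=2]
Event 15 (EXEC): [IRQ0] PC=1: INC 4 -> ACC=4 [depth=2]
Event 16 (EXEC): [IRQ0] PC=2: IRET -> resume IRQ0 at PC=1 (depth now 1) [depth=1]
Event 17 (EXEC): [IRQ0] PC=1: INC 4 -> ACC=8 [depth=1]
Event 18 (EXEC): [IRQ0] PC=2: IRET -> resume MAIN at PC=6 (depth now 0) [depth=0]
Event 19 (EXEC): [MAIN] PC=6: INC 3 -> ACC=11 [depth=0]
Event 20 (EXEC): [MAIN] PC=7: HALT [depth=0]
Max depth observed: 2

Answer: 2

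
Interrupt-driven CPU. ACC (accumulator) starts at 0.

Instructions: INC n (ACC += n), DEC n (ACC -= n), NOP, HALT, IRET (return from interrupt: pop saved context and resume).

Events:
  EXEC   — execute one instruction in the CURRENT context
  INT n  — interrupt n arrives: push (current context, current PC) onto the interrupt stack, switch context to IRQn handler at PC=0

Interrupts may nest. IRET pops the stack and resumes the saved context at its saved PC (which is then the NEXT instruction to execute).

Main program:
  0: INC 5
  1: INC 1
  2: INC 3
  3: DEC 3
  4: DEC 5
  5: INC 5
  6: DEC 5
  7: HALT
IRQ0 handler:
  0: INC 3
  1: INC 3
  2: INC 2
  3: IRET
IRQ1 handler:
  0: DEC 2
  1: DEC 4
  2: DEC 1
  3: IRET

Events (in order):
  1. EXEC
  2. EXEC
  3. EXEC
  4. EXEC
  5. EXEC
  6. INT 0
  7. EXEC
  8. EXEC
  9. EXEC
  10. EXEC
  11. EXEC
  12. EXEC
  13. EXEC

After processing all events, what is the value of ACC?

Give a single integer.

Answer: 9

Derivation:
Event 1 (EXEC): [MAIN] PC=0: INC 5 -> ACC=5
Event 2 (EXEC): [MAIN] PC=1: INC 1 -> ACC=6
Event 3 (EXEC): [MAIN] PC=2: INC 3 -> ACC=9
Event 4 (EXEC): [MAIN] PC=3: DEC 3 -> ACC=6
Event 5 (EXEC): [MAIN] PC=4: DEC 5 -> ACC=1
Event 6 (INT 0): INT 0 arrives: push (MAIN, PC=5), enter IRQ0 at PC=0 (depth now 1)
Event 7 (EXEC): [IRQ0] PC=0: INC 3 -> ACC=4
Event 8 (EXEC): [IRQ0] PC=1: INC 3 -> ACC=7
Event 9 (EXEC): [IRQ0] PC=2: INC 2 -> ACC=9
Event 10 (EXEC): [IRQ0] PC=3: IRET -> resume MAIN at PC=5 (depth now 0)
Event 11 (EXEC): [MAIN] PC=5: INC 5 -> ACC=14
Event 12 (EXEC): [MAIN] PC=6: DEC 5 -> ACC=9
Event 13 (EXEC): [MAIN] PC=7: HALT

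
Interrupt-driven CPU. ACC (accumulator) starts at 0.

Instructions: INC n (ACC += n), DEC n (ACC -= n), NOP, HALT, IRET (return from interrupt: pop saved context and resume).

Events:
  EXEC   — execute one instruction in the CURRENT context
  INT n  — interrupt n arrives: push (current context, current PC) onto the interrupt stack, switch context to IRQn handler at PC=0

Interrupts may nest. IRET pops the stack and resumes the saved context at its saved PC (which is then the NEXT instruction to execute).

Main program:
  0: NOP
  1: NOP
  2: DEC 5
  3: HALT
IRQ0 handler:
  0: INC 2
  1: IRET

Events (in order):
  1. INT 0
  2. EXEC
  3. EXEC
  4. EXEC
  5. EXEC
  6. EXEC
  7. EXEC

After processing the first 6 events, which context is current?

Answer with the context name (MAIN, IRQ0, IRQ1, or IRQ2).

Answer: MAIN

Derivation:
Event 1 (INT 0): INT 0 arrives: push (MAIN, PC=0), enter IRQ0 at PC=0 (depth now 1)
Event 2 (EXEC): [IRQ0] PC=0: INC 2 -> ACC=2
Event 3 (EXEC): [IRQ0] PC=1: IRET -> resume MAIN at PC=0 (depth now 0)
Event 4 (EXEC): [MAIN] PC=0: NOP
Event 5 (EXEC): [MAIN] PC=1: NOP
Event 6 (EXEC): [MAIN] PC=2: DEC 5 -> ACC=-3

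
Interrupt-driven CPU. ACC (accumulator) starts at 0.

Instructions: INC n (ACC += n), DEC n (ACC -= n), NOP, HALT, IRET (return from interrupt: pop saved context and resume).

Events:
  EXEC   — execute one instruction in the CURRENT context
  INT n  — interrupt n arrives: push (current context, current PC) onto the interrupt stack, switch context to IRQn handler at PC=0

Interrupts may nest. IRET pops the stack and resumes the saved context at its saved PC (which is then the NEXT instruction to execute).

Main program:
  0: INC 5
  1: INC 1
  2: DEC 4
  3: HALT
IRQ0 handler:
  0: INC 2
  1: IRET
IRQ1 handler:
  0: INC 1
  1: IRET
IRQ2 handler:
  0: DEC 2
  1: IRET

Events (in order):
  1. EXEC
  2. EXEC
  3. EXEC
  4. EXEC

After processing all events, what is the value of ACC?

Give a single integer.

Answer: 2

Derivation:
Event 1 (EXEC): [MAIN] PC=0: INC 5 -> ACC=5
Event 2 (EXEC): [MAIN] PC=1: INC 1 -> ACC=6
Event 3 (EXEC): [MAIN] PC=2: DEC 4 -> ACC=2
Event 4 (EXEC): [MAIN] PC=3: HALT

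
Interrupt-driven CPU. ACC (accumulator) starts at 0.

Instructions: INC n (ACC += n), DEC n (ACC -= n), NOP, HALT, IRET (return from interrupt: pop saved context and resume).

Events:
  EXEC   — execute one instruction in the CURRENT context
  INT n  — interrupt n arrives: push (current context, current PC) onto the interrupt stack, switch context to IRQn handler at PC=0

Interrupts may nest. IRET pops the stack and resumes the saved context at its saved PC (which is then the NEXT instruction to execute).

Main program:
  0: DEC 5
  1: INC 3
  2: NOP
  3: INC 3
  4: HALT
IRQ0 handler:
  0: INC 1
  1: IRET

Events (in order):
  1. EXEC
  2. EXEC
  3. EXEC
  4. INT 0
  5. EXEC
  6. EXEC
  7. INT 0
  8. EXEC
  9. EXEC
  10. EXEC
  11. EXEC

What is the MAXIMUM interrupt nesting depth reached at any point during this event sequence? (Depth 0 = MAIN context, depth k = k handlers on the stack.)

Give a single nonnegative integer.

Event 1 (EXEC): [MAIN] PC=0: DEC 5 -> ACC=-5 [depth=0]
Event 2 (EXEC): [MAIN] PC=1: INC 3 -> ACC=-2 [depth=0]
Event 3 (EXEC): [MAIN] PC=2: NOP [depth=0]
Event 4 (INT 0): INT 0 arrives: push (MAIN, PC=3), enter IRQ0 at PC=0 (depth now 1) [depth=1]
Event 5 (EXEC): [IRQ0] PC=0: INC 1 -> ACC=-1 [depth=1]
Event 6 (EXEC): [IRQ0] PC=1: IRET -> resume MAIN at PC=3 (depth now 0) [depth=0]
Event 7 (INT 0): INT 0 arrives: push (MAIN, PC=3), enter IRQ0 at PC=0 (depth now 1) [depth=1]
Event 8 (EXEC): [IRQ0] PC=0: INC 1 -> ACC=0 [depth=1]
Event 9 (EXEC): [IRQ0] PC=1: IRET -> resume MAIN at PC=3 (depth now 0) [depth=0]
Event 10 (EXEC): [MAIN] PC=3: INC 3 -> ACC=3 [depth=0]
Event 11 (EXEC): [MAIN] PC=4: HALT [depth=0]
Max depth observed: 1

Answer: 1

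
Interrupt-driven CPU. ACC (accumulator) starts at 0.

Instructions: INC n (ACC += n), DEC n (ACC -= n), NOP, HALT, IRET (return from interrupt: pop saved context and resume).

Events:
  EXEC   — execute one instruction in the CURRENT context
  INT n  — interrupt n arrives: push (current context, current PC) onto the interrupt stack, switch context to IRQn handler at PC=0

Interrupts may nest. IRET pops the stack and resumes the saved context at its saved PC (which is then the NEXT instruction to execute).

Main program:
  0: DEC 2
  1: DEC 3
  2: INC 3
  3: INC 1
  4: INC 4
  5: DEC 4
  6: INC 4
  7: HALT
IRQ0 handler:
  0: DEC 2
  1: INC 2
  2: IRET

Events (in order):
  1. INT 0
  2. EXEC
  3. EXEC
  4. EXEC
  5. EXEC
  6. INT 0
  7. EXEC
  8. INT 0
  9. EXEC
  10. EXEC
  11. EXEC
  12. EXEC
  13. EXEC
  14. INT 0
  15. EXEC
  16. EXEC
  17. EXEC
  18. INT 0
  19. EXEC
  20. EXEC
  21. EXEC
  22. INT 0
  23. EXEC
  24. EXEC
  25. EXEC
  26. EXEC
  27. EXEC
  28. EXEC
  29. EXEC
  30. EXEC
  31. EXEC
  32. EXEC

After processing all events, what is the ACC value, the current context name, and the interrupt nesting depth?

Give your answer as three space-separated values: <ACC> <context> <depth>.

Answer: 3 MAIN 0

Derivation:
Event 1 (INT 0): INT 0 arrives: push (MAIN, PC=0), enter IRQ0 at PC=0 (depth now 1)
Event 2 (EXEC): [IRQ0] PC=0: DEC 2 -> ACC=-2
Event 3 (EXEC): [IRQ0] PC=1: INC 2 -> ACC=0
Event 4 (EXEC): [IRQ0] PC=2: IRET -> resume MAIN at PC=0 (depth now 0)
Event 5 (EXEC): [MAIN] PC=0: DEC 2 -> ACC=-2
Event 6 (INT 0): INT 0 arrives: push (MAIN, PC=1), enter IRQ0 at PC=0 (depth now 1)
Event 7 (EXEC): [IRQ0] PC=0: DEC 2 -> ACC=-4
Event 8 (INT 0): INT 0 arrives: push (IRQ0, PC=1), enter IRQ0 at PC=0 (depth now 2)
Event 9 (EXEC): [IRQ0] PC=0: DEC 2 -> ACC=-6
Event 10 (EXEC): [IRQ0] PC=1: INC 2 -> ACC=-4
Event 11 (EXEC): [IRQ0] PC=2: IRET -> resume IRQ0 at PC=1 (depth now 1)
Event 12 (EXEC): [IRQ0] PC=1: INC 2 -> ACC=-2
Event 13 (EXEC): [IRQ0] PC=2: IRET -> resume MAIN at PC=1 (depth now 0)
Event 14 (INT 0): INT 0 arrives: push (MAIN, PC=1), enter IRQ0 at PC=0 (depth now 1)
Event 15 (EXEC): [IRQ0] PC=0: DEC 2 -> ACC=-4
Event 16 (EXEC): [IRQ0] PC=1: INC 2 -> ACC=-2
Event 17 (EXEC): [IRQ0] PC=2: IRET -> resume MAIN at PC=1 (depth now 0)
Event 18 (INT 0): INT 0 arrives: push (MAIN, PC=1), enter IRQ0 at PC=0 (depth now 1)
Event 19 (EXEC): [IRQ0] PC=0: DEC 2 -> ACC=-4
Event 20 (EXEC): [IRQ0] PC=1: INC 2 -> ACC=-2
Event 21 (EXEC): [IRQ0] PC=2: IRET -> resume MAIN at PC=1 (depth now 0)
Event 22 (INT 0): INT 0 arrives: push (MAIN, PC=1), enter IRQ0 at PC=0 (depth now 1)
Event 23 (EXEC): [IRQ0] PC=0: DEC 2 -> ACC=-4
Event 24 (EXEC): [IRQ0] PC=1: INC 2 -> ACC=-2
Event 25 (EXEC): [IRQ0] PC=2: IRET -> resume MAIN at PC=1 (depth now 0)
Event 26 (EXEC): [MAIN] PC=1: DEC 3 -> ACC=-5
Event 27 (EXEC): [MAIN] PC=2: INC 3 -> ACC=-2
Event 28 (EXEC): [MAIN] PC=3: INC 1 -> ACC=-1
Event 29 (EXEC): [MAIN] PC=4: INC 4 -> ACC=3
Event 30 (EXEC): [MAIN] PC=5: DEC 4 -> ACC=-1
Event 31 (EXEC): [MAIN] PC=6: INC 4 -> ACC=3
Event 32 (EXEC): [MAIN] PC=7: HALT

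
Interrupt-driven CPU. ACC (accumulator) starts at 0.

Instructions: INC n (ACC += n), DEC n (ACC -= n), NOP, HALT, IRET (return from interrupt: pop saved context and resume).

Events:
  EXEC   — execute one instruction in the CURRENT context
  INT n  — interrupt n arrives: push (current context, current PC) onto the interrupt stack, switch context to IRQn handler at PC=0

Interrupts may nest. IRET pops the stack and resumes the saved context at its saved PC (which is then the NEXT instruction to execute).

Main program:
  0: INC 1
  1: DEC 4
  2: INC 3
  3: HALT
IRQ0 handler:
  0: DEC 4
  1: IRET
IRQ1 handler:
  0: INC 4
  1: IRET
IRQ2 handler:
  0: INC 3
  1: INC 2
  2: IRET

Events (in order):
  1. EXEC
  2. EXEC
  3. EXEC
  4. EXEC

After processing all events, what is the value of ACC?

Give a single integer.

Event 1 (EXEC): [MAIN] PC=0: INC 1 -> ACC=1
Event 2 (EXEC): [MAIN] PC=1: DEC 4 -> ACC=-3
Event 3 (EXEC): [MAIN] PC=2: INC 3 -> ACC=0
Event 4 (EXEC): [MAIN] PC=3: HALT

Answer: 0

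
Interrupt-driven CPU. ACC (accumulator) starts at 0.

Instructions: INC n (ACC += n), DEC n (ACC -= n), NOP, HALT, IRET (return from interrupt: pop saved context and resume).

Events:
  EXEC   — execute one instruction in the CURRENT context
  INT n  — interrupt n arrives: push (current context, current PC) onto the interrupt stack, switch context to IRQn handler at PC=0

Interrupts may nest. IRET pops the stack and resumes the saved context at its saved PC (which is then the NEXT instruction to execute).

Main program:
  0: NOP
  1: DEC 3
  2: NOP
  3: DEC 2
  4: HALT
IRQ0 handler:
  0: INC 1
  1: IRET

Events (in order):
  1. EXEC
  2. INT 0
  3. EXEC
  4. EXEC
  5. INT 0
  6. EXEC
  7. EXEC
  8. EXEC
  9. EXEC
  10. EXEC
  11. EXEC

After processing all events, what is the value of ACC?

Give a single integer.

Answer: -3

Derivation:
Event 1 (EXEC): [MAIN] PC=0: NOP
Event 2 (INT 0): INT 0 arrives: push (MAIN, PC=1), enter IRQ0 at PC=0 (depth now 1)
Event 3 (EXEC): [IRQ0] PC=0: INC 1 -> ACC=1
Event 4 (EXEC): [IRQ0] PC=1: IRET -> resume MAIN at PC=1 (depth now 0)
Event 5 (INT 0): INT 0 arrives: push (MAIN, PC=1), enter IRQ0 at PC=0 (depth now 1)
Event 6 (EXEC): [IRQ0] PC=0: INC 1 -> ACC=2
Event 7 (EXEC): [IRQ0] PC=1: IRET -> resume MAIN at PC=1 (depth now 0)
Event 8 (EXEC): [MAIN] PC=1: DEC 3 -> ACC=-1
Event 9 (EXEC): [MAIN] PC=2: NOP
Event 10 (EXEC): [MAIN] PC=3: DEC 2 -> ACC=-3
Event 11 (EXEC): [MAIN] PC=4: HALT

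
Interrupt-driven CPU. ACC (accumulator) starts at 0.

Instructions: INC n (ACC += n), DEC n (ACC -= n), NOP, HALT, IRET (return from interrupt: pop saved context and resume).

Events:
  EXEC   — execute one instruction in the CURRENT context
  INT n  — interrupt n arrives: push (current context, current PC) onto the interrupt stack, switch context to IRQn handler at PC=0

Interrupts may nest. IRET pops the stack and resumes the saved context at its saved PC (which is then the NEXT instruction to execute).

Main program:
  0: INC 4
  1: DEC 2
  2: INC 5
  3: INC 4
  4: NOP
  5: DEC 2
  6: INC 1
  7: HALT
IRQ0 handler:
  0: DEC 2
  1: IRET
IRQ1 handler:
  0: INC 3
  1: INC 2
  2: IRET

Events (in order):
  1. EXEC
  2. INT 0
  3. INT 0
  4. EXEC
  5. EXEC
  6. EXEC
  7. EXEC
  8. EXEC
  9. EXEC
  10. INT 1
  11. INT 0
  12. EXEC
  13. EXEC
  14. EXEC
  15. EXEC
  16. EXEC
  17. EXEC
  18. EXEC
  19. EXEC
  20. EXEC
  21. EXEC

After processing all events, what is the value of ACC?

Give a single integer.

Event 1 (EXEC): [MAIN] PC=0: INC 4 -> ACC=4
Event 2 (INT 0): INT 0 arrives: push (MAIN, PC=1), enter IRQ0 at PC=0 (depth now 1)
Event 3 (INT 0): INT 0 arrives: push (IRQ0, PC=0), enter IRQ0 at PC=0 (depth now 2)
Event 4 (EXEC): [IRQ0] PC=0: DEC 2 -> ACC=2
Event 5 (EXEC): [IRQ0] PC=1: IRET -> resume IRQ0 at PC=0 (depth now 1)
Event 6 (EXEC): [IRQ0] PC=0: DEC 2 -> ACC=0
Event 7 (EXEC): [IRQ0] PC=1: IRET -> resume MAIN at PC=1 (depth now 0)
Event 8 (EXEC): [MAIN] PC=1: DEC 2 -> ACC=-2
Event 9 (EXEC): [MAIN] PC=2: INC 5 -> ACC=3
Event 10 (INT 1): INT 1 arrives: push (MAIN, PC=3), enter IRQ1 at PC=0 (depth now 1)
Event 11 (INT 0): INT 0 arrives: push (IRQ1, PC=0), enter IRQ0 at PC=0 (depth now 2)
Event 12 (EXEC): [IRQ0] PC=0: DEC 2 -> ACC=1
Event 13 (EXEC): [IRQ0] PC=1: IRET -> resume IRQ1 at PC=0 (depth now 1)
Event 14 (EXEC): [IRQ1] PC=0: INC 3 -> ACC=4
Event 15 (EXEC): [IRQ1] PC=1: INC 2 -> ACC=6
Event 16 (EXEC): [IRQ1] PC=2: IRET -> resume MAIN at PC=3 (depth now 0)
Event 17 (EXEC): [MAIN] PC=3: INC 4 -> ACC=10
Event 18 (EXEC): [MAIN] PC=4: NOP
Event 19 (EXEC): [MAIN] PC=5: DEC 2 -> ACC=8
Event 20 (EXEC): [MAIN] PC=6: INC 1 -> ACC=9
Event 21 (EXEC): [MAIN] PC=7: HALT

Answer: 9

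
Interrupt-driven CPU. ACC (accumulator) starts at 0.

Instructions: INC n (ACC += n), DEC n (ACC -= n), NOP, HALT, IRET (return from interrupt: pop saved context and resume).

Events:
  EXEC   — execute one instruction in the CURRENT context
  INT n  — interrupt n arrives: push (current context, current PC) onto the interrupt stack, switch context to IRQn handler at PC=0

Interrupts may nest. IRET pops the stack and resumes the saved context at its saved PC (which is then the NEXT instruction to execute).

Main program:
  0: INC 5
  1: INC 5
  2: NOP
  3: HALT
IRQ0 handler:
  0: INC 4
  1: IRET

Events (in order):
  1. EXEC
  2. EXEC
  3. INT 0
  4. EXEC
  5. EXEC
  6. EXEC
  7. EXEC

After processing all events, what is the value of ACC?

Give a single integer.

Answer: 14

Derivation:
Event 1 (EXEC): [MAIN] PC=0: INC 5 -> ACC=5
Event 2 (EXEC): [MAIN] PC=1: INC 5 -> ACC=10
Event 3 (INT 0): INT 0 arrives: push (MAIN, PC=2), enter IRQ0 at PC=0 (depth now 1)
Event 4 (EXEC): [IRQ0] PC=0: INC 4 -> ACC=14
Event 5 (EXEC): [IRQ0] PC=1: IRET -> resume MAIN at PC=2 (depth now 0)
Event 6 (EXEC): [MAIN] PC=2: NOP
Event 7 (EXEC): [MAIN] PC=3: HALT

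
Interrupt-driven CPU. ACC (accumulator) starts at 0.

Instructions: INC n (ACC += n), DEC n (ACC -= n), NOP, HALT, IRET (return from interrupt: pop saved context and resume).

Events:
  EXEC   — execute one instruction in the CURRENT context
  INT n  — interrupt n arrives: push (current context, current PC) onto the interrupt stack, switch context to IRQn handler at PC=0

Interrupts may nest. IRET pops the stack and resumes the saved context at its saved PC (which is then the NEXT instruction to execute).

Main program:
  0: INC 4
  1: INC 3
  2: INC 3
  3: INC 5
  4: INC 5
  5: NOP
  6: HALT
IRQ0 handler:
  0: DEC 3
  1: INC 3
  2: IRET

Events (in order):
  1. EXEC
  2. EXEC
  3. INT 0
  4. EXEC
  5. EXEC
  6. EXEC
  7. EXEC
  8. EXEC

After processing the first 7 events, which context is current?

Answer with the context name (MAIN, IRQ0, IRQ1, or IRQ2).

Event 1 (EXEC): [MAIN] PC=0: INC 4 -> ACC=4
Event 2 (EXEC): [MAIN] PC=1: INC 3 -> ACC=7
Event 3 (INT 0): INT 0 arrives: push (MAIN, PC=2), enter IRQ0 at PC=0 (depth now 1)
Event 4 (EXEC): [IRQ0] PC=0: DEC 3 -> ACC=4
Event 5 (EXEC): [IRQ0] PC=1: INC 3 -> ACC=7
Event 6 (EXEC): [IRQ0] PC=2: IRET -> resume MAIN at PC=2 (depth now 0)
Event 7 (EXEC): [MAIN] PC=2: INC 3 -> ACC=10

Answer: MAIN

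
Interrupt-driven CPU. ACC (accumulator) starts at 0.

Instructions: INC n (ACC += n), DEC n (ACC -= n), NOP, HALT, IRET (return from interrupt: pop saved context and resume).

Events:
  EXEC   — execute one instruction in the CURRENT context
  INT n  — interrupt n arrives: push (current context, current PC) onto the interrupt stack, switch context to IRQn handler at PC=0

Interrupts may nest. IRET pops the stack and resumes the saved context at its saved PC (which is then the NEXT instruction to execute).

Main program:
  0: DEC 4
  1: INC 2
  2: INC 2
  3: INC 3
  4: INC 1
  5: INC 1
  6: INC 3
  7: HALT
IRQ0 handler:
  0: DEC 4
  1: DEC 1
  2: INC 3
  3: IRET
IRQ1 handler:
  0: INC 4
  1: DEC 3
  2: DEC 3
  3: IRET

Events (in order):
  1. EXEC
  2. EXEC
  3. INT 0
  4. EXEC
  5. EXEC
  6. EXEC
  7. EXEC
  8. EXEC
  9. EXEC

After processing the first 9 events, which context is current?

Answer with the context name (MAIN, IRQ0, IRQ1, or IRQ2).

Answer: MAIN

Derivation:
Event 1 (EXEC): [MAIN] PC=0: DEC 4 -> ACC=-4
Event 2 (EXEC): [MAIN] PC=1: INC 2 -> ACC=-2
Event 3 (INT 0): INT 0 arrives: push (MAIN, PC=2), enter IRQ0 at PC=0 (depth now 1)
Event 4 (EXEC): [IRQ0] PC=0: DEC 4 -> ACC=-6
Event 5 (EXEC): [IRQ0] PC=1: DEC 1 -> ACC=-7
Event 6 (EXEC): [IRQ0] PC=2: INC 3 -> ACC=-4
Event 7 (EXEC): [IRQ0] PC=3: IRET -> resume MAIN at PC=2 (depth now 0)
Event 8 (EXEC): [MAIN] PC=2: INC 2 -> ACC=-2
Event 9 (EXEC): [MAIN] PC=3: INC 3 -> ACC=1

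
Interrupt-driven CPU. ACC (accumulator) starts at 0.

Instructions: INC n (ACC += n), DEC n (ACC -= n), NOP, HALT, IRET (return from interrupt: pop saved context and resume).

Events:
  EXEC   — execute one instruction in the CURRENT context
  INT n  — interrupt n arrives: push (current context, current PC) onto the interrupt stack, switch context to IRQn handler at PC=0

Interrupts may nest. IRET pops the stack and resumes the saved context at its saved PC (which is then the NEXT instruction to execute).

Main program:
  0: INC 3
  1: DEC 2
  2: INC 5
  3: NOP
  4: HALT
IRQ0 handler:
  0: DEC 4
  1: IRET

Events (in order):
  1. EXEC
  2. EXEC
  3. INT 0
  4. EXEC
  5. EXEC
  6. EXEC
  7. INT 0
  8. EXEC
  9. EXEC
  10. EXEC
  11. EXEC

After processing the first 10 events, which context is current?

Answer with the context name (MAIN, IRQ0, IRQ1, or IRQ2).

Answer: MAIN

Derivation:
Event 1 (EXEC): [MAIN] PC=0: INC 3 -> ACC=3
Event 2 (EXEC): [MAIN] PC=1: DEC 2 -> ACC=1
Event 3 (INT 0): INT 0 arrives: push (MAIN, PC=2), enter IRQ0 at PC=0 (depth now 1)
Event 4 (EXEC): [IRQ0] PC=0: DEC 4 -> ACC=-3
Event 5 (EXEC): [IRQ0] PC=1: IRET -> resume MAIN at PC=2 (depth now 0)
Event 6 (EXEC): [MAIN] PC=2: INC 5 -> ACC=2
Event 7 (INT 0): INT 0 arrives: push (MAIN, PC=3), enter IRQ0 at PC=0 (depth now 1)
Event 8 (EXEC): [IRQ0] PC=0: DEC 4 -> ACC=-2
Event 9 (EXEC): [IRQ0] PC=1: IRET -> resume MAIN at PC=3 (depth now 0)
Event 10 (EXEC): [MAIN] PC=3: NOP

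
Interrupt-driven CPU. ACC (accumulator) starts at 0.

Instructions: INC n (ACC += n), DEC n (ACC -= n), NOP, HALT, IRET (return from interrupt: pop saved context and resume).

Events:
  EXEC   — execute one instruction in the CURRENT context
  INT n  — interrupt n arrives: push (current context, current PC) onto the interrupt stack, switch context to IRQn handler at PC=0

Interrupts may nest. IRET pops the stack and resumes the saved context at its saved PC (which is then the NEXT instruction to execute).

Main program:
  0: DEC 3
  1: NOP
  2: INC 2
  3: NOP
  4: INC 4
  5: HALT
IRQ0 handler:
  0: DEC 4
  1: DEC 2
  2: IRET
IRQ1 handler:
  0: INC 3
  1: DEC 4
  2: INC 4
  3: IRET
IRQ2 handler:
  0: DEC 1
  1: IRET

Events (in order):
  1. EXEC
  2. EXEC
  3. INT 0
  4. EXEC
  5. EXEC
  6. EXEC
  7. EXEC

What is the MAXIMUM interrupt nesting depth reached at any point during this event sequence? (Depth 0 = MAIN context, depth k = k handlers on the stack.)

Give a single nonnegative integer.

Answer: 1

Derivation:
Event 1 (EXEC): [MAIN] PC=0: DEC 3 -> ACC=-3 [depth=0]
Event 2 (EXEC): [MAIN] PC=1: NOP [depth=0]
Event 3 (INT 0): INT 0 arrives: push (MAIN, PC=2), enter IRQ0 at PC=0 (depth now 1) [depth=1]
Event 4 (EXEC): [IRQ0] PC=0: DEC 4 -> ACC=-7 [depth=1]
Event 5 (EXEC): [IRQ0] PC=1: DEC 2 -> ACC=-9 [depth=1]
Event 6 (EXEC): [IRQ0] PC=2: IRET -> resume MAIN at PC=2 (depth now 0) [depth=0]
Event 7 (EXEC): [MAIN] PC=2: INC 2 -> ACC=-7 [depth=0]
Max depth observed: 1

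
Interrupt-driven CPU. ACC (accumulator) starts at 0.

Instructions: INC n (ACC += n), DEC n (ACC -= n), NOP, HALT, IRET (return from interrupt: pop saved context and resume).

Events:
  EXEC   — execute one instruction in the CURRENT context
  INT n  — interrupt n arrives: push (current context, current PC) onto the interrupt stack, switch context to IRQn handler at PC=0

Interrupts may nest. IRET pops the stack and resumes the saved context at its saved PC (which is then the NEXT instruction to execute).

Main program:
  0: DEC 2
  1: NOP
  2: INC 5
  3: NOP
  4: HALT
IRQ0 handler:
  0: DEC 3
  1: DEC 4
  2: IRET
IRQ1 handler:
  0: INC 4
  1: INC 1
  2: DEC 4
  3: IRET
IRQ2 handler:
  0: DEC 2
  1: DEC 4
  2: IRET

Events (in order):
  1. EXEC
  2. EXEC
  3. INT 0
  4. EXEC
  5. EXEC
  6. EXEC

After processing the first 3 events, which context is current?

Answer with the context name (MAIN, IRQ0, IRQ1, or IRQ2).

Answer: IRQ0

Derivation:
Event 1 (EXEC): [MAIN] PC=0: DEC 2 -> ACC=-2
Event 2 (EXEC): [MAIN] PC=1: NOP
Event 3 (INT 0): INT 0 arrives: push (MAIN, PC=2), enter IRQ0 at PC=0 (depth now 1)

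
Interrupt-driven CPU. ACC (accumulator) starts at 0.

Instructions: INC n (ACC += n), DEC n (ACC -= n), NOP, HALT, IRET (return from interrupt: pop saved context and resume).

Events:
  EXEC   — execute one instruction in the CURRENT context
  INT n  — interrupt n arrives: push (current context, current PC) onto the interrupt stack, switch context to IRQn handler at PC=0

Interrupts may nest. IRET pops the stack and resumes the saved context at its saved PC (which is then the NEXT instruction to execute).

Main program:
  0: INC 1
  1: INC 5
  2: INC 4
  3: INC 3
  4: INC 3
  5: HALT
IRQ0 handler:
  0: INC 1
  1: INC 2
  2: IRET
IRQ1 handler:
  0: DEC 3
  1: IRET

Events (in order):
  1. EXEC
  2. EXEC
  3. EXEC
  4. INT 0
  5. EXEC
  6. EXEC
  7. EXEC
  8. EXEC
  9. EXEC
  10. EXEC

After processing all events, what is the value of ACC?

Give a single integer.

Answer: 19

Derivation:
Event 1 (EXEC): [MAIN] PC=0: INC 1 -> ACC=1
Event 2 (EXEC): [MAIN] PC=1: INC 5 -> ACC=6
Event 3 (EXEC): [MAIN] PC=2: INC 4 -> ACC=10
Event 4 (INT 0): INT 0 arrives: push (MAIN, PC=3), enter IRQ0 at PC=0 (depth now 1)
Event 5 (EXEC): [IRQ0] PC=0: INC 1 -> ACC=11
Event 6 (EXEC): [IRQ0] PC=1: INC 2 -> ACC=13
Event 7 (EXEC): [IRQ0] PC=2: IRET -> resume MAIN at PC=3 (depth now 0)
Event 8 (EXEC): [MAIN] PC=3: INC 3 -> ACC=16
Event 9 (EXEC): [MAIN] PC=4: INC 3 -> ACC=19
Event 10 (EXEC): [MAIN] PC=5: HALT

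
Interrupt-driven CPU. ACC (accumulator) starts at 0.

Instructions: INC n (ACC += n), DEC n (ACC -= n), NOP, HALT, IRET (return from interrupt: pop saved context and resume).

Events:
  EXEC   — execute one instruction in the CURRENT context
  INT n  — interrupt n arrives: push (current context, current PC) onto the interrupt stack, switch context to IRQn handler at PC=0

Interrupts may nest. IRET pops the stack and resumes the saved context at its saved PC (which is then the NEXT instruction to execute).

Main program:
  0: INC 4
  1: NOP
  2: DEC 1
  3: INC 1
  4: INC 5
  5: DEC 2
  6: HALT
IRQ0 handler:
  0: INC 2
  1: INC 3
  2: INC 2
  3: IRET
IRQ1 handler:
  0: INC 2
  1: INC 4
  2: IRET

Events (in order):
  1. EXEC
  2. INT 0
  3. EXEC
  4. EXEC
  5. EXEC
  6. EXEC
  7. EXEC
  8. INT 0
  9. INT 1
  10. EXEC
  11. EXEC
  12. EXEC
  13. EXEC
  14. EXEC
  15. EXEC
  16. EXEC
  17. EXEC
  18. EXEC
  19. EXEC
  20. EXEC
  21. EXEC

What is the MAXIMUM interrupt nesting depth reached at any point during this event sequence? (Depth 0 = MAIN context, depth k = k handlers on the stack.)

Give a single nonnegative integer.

Answer: 2

Derivation:
Event 1 (EXEC): [MAIN] PC=0: INC 4 -> ACC=4 [depth=0]
Event 2 (INT 0): INT 0 arrives: push (MAIN, PC=1), enter IRQ0 at PC=0 (depth now 1) [depth=1]
Event 3 (EXEC): [IRQ0] PC=0: INC 2 -> ACC=6 [depth=1]
Event 4 (EXEC): [IRQ0] PC=1: INC 3 -> ACC=9 [depth=1]
Event 5 (EXEC): [IRQ0] PC=2: INC 2 -> ACC=11 [depth=1]
Event 6 (EXEC): [IRQ0] PC=3: IRET -> resume MAIN at PC=1 (depth now 0) [depth=0]
Event 7 (EXEC): [MAIN] PC=1: NOP [depth=0]
Event 8 (INT 0): INT 0 arrives: push (MAIN, PC=2), enter IRQ0 at PC=0 (depth now 1) [depth=1]
Event 9 (INT 1): INT 1 arrives: push (IRQ0, PC=0), enter IRQ1 at PC=0 (depth now 2) [depth=2]
Event 10 (EXEC): [IRQ1] PC=0: INC 2 -> ACC=13 [depth=2]
Event 11 (EXEC): [IRQ1] PC=1: INC 4 -> ACC=17 [depth=2]
Event 12 (EXEC): [IRQ1] PC=2: IRET -> resume IRQ0 at PC=0 (depth now 1) [depth=1]
Event 13 (EXEC): [IRQ0] PC=0: INC 2 -> ACC=19 [depth=1]
Event 14 (EXEC): [IRQ0] PC=1: INC 3 -> ACC=22 [depth=1]
Event 15 (EXEC): [IRQ0] PC=2: INC 2 -> ACC=24 [depth=1]
Event 16 (EXEC): [IRQ0] PC=3: IRET -> resume MAIN at PC=2 (depth now 0) [depth=0]
Event 17 (EXEC): [MAIN] PC=2: DEC 1 -> ACC=23 [depth=0]
Event 18 (EXEC): [MAIN] PC=3: INC 1 -> ACC=24 [depth=0]
Event 19 (EXEC): [MAIN] PC=4: INC 5 -> ACC=29 [depth=0]
Event 20 (EXEC): [MAIN] PC=5: DEC 2 -> ACC=27 [depth=0]
Event 21 (EXEC): [MAIN] PC=6: HALT [depth=0]
Max depth observed: 2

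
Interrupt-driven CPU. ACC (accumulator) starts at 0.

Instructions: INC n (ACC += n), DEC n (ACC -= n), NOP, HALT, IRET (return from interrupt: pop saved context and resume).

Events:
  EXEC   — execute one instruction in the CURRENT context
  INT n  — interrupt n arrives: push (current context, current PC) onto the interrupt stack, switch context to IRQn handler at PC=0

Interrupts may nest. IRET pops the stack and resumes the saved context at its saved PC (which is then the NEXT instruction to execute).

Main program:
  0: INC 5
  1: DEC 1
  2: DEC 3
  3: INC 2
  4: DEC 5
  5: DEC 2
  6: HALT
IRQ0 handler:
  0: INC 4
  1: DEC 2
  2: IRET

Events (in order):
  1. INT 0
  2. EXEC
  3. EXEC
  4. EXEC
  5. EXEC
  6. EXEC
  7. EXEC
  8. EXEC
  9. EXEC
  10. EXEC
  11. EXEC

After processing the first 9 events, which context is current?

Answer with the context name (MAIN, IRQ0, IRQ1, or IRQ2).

Event 1 (INT 0): INT 0 arrives: push (MAIN, PC=0), enter IRQ0 at PC=0 (depth now 1)
Event 2 (EXEC): [IRQ0] PC=0: INC 4 -> ACC=4
Event 3 (EXEC): [IRQ0] PC=1: DEC 2 -> ACC=2
Event 4 (EXEC): [IRQ0] PC=2: IRET -> resume MAIN at PC=0 (depth now 0)
Event 5 (EXEC): [MAIN] PC=0: INC 5 -> ACC=7
Event 6 (EXEC): [MAIN] PC=1: DEC 1 -> ACC=6
Event 7 (EXEC): [MAIN] PC=2: DEC 3 -> ACC=3
Event 8 (EXEC): [MAIN] PC=3: INC 2 -> ACC=5
Event 9 (EXEC): [MAIN] PC=4: DEC 5 -> ACC=0

Answer: MAIN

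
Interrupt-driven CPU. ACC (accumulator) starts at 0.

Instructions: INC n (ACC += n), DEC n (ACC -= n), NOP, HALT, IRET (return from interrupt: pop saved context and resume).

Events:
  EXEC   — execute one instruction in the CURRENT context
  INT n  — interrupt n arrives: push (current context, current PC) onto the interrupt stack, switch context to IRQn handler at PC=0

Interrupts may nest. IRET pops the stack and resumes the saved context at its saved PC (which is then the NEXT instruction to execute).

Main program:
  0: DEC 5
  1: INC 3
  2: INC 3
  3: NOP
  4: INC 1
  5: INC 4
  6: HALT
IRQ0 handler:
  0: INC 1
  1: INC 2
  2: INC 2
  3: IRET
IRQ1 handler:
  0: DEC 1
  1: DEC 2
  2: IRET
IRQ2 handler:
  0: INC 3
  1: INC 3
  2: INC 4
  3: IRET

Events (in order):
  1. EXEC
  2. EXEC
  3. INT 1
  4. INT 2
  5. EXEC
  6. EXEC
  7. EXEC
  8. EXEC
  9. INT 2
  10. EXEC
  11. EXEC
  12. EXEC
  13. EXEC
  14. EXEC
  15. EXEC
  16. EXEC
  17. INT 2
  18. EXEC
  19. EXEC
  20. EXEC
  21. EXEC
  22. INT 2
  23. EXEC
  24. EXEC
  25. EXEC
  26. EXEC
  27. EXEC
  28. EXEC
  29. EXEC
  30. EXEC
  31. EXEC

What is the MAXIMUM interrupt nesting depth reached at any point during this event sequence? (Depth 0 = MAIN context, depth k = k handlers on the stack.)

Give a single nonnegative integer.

Answer: 2

Derivation:
Event 1 (EXEC): [MAIN] PC=0: DEC 5 -> ACC=-5 [depth=0]
Event 2 (EXEC): [MAIN] PC=1: INC 3 -> ACC=-2 [depth=0]
Event 3 (INT 1): INT 1 arrives: push (MAIN, PC=2), enter IRQ1 at PC=0 (depth now 1) [depth=1]
Event 4 (INT 2): INT 2 arrives: push (IRQ1, PC=0), enter IRQ2 at PC=0 (depth now 2) [depth=2]
Event 5 (EXEC): [IRQ2] PC=0: INC 3 -> ACC=1 [depth=2]
Event 6 (EXEC): [IRQ2] PC=1: INC 3 -> ACC=4 [depth=2]
Event 7 (EXEC): [IRQ2] PC=2: INC 4 -> ACC=8 [depth=2]
Event 8 (EXEC): [IRQ2] PC=3: IRET -> resume IRQ1 at PC=0 (depth now 1) [depth=1]
Event 9 (INT 2): INT 2 arrives: push (IRQ1, PC=0), enter IRQ2 at PC=0 (depth now 2) [depth=2]
Event 10 (EXEC): [IRQ2] PC=0: INC 3 -> ACC=11 [depth=2]
Event 11 (EXEC): [IRQ2] PC=1: INC 3 -> ACC=14 [depth=2]
Event 12 (EXEC): [IRQ2] PC=2: INC 4 -> ACC=18 [depth=2]
Event 13 (EXEC): [IRQ2] PC=3: IRET -> resume IRQ1 at PC=0 (depth now 1) [depth=1]
Event 14 (EXEC): [IRQ1] PC=0: DEC 1 -> ACC=17 [depth=1]
Event 15 (EXEC): [IRQ1] PC=1: DEC 2 -> ACC=15 [depth=1]
Event 16 (EXEC): [IRQ1] PC=2: IRET -> resume MAIN at PC=2 (depth now 0) [depth=0]
Event 17 (INT 2): INT 2 arrives: push (MAIN, PC=2), enter IRQ2 at PC=0 (depth now 1) [depth=1]
Event 18 (EXEC): [IRQ2] PC=0: INC 3 -> ACC=18 [depth=1]
Event 19 (EXEC): [IRQ2] PC=1: INC 3 -> ACC=21 [depth=1]
Event 20 (EXEC): [IRQ2] PC=2: INC 4 -> ACC=25 [depth=1]
Event 21 (EXEC): [IRQ2] PC=3: IRET -> resume MAIN at PC=2 (depth now 0) [depth=0]
Event 22 (INT 2): INT 2 arrives: push (MAIN, PC=2), enter IRQ2 at PC=0 (depth now 1) [depth=1]
Event 23 (EXEC): [IRQ2] PC=0: INC 3 -> ACC=28 [depth=1]
Event 24 (EXEC): [IRQ2] PC=1: INC 3 -> ACC=31 [depth=1]
Event 25 (EXEC): [IRQ2] PC=2: INC 4 -> ACC=35 [depth=1]
Event 26 (EXEC): [IRQ2] PC=3: IRET -> resume MAIN at PC=2 (depth now 0) [depth=0]
Event 27 (EXEC): [MAIN] PC=2: INC 3 -> ACC=38 [depth=0]
Event 28 (EXEC): [MAIN] PC=3: NOP [depth=0]
Event 29 (EXEC): [MAIN] PC=4: INC 1 -> ACC=39 [depth=0]
Event 30 (EXEC): [MAIN] PC=5: INC 4 -> ACC=43 [depth=0]
Event 31 (EXEC): [MAIN] PC=6: HALT [depth=0]
Max depth observed: 2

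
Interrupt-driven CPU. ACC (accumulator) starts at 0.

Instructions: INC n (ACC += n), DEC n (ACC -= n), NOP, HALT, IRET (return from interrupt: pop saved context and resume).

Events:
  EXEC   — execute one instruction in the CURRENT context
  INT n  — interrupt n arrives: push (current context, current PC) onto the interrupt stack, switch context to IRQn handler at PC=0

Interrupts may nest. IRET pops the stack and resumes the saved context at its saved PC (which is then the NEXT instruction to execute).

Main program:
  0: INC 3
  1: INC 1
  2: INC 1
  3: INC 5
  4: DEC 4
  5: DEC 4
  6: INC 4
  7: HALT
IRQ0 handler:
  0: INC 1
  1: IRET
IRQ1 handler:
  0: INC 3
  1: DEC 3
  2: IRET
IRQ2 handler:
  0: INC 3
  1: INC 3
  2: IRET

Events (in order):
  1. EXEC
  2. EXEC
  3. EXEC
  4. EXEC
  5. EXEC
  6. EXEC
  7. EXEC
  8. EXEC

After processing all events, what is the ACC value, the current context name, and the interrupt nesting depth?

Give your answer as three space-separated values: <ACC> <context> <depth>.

Answer: 6 MAIN 0

Derivation:
Event 1 (EXEC): [MAIN] PC=0: INC 3 -> ACC=3
Event 2 (EXEC): [MAIN] PC=1: INC 1 -> ACC=4
Event 3 (EXEC): [MAIN] PC=2: INC 1 -> ACC=5
Event 4 (EXEC): [MAIN] PC=3: INC 5 -> ACC=10
Event 5 (EXEC): [MAIN] PC=4: DEC 4 -> ACC=6
Event 6 (EXEC): [MAIN] PC=5: DEC 4 -> ACC=2
Event 7 (EXEC): [MAIN] PC=6: INC 4 -> ACC=6
Event 8 (EXEC): [MAIN] PC=7: HALT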